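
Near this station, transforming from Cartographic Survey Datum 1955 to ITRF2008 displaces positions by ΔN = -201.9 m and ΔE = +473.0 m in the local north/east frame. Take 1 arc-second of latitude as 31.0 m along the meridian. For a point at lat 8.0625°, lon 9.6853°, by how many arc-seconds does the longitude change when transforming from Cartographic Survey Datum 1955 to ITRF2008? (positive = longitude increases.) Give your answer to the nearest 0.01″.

Δλ = 15.41″

At latitude 8.0625°, cos φ = 0.990116.
1″ of longitude at this latitude = 31.00 × cos φ = 30.6936 m, so Δλ = 473.0 / 30.6936 = 15.410″.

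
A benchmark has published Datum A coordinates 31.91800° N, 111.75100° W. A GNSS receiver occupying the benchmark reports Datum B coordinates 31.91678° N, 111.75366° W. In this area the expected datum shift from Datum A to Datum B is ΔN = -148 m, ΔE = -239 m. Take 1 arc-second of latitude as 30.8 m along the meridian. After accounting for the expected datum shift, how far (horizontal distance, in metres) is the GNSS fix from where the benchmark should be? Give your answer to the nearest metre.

17 m

Observed coordinate differences: Δφ = -0.00122°, Δλ = -0.00266°.
Converting to metres (1° lat = 110880 m, cos φ = 0.848806): observed ΔN = -135.3 m, observed ΔE = -250.3 m.
Subtracting the expected shift leaves a residual of -135.3 − (-148) = 12.7 m north and -250.3 − (-239) = -11.3 m east.
Residual distance = √(12.7² + (-11.3)²) = 17.1 m.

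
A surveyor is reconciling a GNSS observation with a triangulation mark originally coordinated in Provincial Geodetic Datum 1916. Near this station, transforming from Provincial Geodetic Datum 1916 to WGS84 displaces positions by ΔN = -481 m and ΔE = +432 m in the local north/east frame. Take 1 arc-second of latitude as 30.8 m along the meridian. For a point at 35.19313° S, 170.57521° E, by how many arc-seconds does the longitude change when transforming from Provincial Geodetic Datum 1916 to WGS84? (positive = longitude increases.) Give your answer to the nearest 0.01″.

Δλ = 17.16″

At latitude -35.19313°, cos φ = 0.817214.
1″ of longitude at this latitude = 30.80 × cos φ = 25.1702 m, so Δλ = 432.0 / 25.1702 = 17.163″.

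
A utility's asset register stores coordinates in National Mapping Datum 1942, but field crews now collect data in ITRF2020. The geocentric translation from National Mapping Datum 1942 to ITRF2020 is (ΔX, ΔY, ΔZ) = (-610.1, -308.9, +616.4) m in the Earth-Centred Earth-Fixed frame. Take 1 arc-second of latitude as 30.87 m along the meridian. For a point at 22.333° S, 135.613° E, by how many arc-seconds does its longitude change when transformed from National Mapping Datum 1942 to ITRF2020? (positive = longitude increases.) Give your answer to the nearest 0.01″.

Δλ = 22.68″

sin φ = -0.379989, cos φ = 0.924991, sin λ = 0.699501, cos λ = -0.714631.
East component: ΔE = −sin λ·ΔX + cos λ·ΔY = −(0.699501)(-610.1) + (-0.714631)(-308.9) = 647.52 m.
1° of latitude spans 3600 × 30.87 = 111132 m; at latitude φ, 1° of longitude spans that × cos φ = 102796.1 m, so Δλ = 647.52 / 102796.1 × 3600 = 22.676″.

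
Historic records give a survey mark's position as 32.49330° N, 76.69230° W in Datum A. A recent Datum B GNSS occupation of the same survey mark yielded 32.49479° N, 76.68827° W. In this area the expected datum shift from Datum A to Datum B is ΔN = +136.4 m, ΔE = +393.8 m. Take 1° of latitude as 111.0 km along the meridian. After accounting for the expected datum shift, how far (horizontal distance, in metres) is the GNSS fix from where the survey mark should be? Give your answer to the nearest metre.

33 m

Observed coordinate differences: Δφ = +0.00149°, Δλ = +0.00403°.
Converting to metres (1° lat = 111000 m, cos φ = 0.843454): observed ΔN = 165.4 m, observed ΔE = 377.3 m.
Subtracting the expected shift leaves a residual of 165.4 − (136.4) = 29.0 m north and 377.3 − (393.8) = -16.5 m east.
Residual distance = √(29.0² + (-16.5)²) = 33.4 m.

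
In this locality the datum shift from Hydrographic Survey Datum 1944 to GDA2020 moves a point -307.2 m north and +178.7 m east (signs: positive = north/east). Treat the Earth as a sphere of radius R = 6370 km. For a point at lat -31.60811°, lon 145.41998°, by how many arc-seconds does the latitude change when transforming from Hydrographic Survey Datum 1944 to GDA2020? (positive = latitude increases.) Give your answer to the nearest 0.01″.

On a sphere of radius R, 1 rad of latitude = R, so Δφ = ΔN / R = -307.2 / 6370000 = -4.8226e-05 rad = -9.947″.

Δφ = -9.95″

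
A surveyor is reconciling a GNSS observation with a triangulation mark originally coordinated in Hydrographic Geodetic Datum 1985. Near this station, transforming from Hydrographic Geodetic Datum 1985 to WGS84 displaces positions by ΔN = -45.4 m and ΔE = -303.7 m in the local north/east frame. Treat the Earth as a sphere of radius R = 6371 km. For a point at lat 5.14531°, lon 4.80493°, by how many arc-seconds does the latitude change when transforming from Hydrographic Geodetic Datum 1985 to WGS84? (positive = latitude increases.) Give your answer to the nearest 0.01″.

On a sphere of radius R, 1 rad of latitude = R, so Δφ = ΔN / R = -45.4 / 6371000 = -7.1260e-06 rad = -1.470″.

Δφ = -1.47″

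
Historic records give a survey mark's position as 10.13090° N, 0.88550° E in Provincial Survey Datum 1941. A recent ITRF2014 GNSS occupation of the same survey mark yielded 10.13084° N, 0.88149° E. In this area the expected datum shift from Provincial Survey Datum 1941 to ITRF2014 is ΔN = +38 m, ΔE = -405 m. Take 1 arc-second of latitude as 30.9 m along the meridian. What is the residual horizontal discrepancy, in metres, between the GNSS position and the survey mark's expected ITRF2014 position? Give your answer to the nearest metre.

Observed coordinate differences: Δφ = -0.00006°, Δλ = -0.00401°.
Converting to metres (1° lat = 111240 m, cos φ = 0.984408): observed ΔN = -6.7 m, observed ΔE = -439.1 m.
Subtracting the expected shift leaves a residual of -6.7 − (38) = -44.7 m north and -439.1 − (-405) = -34.1 m east.
Residual distance = √((-44.7)² + (-34.1)²) = 56.2 m.

56 m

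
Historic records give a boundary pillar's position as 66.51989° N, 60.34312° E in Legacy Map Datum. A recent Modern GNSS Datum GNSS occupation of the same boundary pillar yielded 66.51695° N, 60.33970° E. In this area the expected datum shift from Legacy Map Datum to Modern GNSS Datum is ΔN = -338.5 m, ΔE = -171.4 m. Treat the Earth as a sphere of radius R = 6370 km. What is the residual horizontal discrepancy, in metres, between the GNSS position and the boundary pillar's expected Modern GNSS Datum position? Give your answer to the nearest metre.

23 m

Observed coordinate differences: Δφ = -0.00294°, Δλ = -0.00342°.
Converting to metres (1° lat = 111177 m, cos φ = 0.398431): observed ΔN = -326.9 m, observed ΔE = -151.5 m.
Subtracting the expected shift leaves a residual of -326.9 − (-338.5) = 11.6 m north and -151.5 − (-171.4) = 19.9 m east.
Residual distance = √(11.6² + 19.9²) = 23.1 m.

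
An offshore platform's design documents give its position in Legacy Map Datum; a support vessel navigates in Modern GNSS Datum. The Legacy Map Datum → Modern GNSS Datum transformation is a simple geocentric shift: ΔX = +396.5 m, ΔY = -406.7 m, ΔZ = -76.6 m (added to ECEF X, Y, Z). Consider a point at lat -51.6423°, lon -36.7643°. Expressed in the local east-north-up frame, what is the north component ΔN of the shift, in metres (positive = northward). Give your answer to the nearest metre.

At φ = -51.6423°, λ = -36.7643°: sin φ = -0.784152, cos φ = 0.620569, sin λ = -0.598525, cos λ = 0.801104.
ΔN = −sin φ cos λ·ΔX − sin φ sin λ·ΔY + cos φ·ΔZ = −(-0.784152)(0.801104)(396.5) − (-0.784152)(-0.598525)(-406.7) + (0.620569)(-76.6) = 392.42 m.

ΔN = 392 m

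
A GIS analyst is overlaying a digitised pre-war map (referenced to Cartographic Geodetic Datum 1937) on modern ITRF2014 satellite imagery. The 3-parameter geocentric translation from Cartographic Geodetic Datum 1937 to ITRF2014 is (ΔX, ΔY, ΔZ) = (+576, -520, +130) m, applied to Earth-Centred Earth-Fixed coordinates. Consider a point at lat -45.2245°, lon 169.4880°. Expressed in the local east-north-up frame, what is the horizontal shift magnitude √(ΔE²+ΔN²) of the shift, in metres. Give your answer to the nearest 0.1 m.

554.7 m

The local east axis at (φ, λ) is (−sin λ, cos λ, 0), so ΔE = −sin(169.4880°)·576 + cos(169.4880°)·(-520) = 406.19 m.
The local north axis is (−sin φ cos λ, −sin φ sin λ, cos φ), giving ΔN = -402.024 − 67.345 + 91.563 = -377.81 m.
Horizontal magnitude = √(ΔE² + ΔN²) = √(406.19² + (-377.81)²) = 554.73 m.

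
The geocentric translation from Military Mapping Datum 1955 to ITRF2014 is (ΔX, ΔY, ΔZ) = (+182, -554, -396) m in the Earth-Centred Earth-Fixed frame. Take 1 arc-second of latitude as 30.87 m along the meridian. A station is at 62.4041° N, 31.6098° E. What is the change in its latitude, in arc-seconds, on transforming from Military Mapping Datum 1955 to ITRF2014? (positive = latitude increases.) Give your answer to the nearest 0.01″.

Δφ = -2.06″

sin φ = 0.886237, cos φ = 0.463233, sin λ = 0.524132, cos λ = 0.851637.
North component: ΔN = −sin φ cos λ·ΔX − sin φ sin λ·ΔY + cos φ·ΔZ = −(0.886237)(0.851637)(182) − (0.886237)(0.524132)(-554) + (0.463233)(-396) = -63.47 m.
1° of latitude spans 3600 × 30.87 = 111132 m, so Δφ = -63.47 / 111132 × 3600 = -2.056″.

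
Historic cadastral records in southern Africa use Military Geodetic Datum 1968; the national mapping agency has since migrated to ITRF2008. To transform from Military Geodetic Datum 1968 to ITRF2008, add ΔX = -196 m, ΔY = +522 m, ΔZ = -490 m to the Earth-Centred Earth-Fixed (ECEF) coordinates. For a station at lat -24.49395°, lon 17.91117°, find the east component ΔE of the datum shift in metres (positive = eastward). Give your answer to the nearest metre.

ΔE = 557 m

At φ = -24.49395°, λ = 17.91117°: sin φ = -0.414597, cos φ = 0.910005, sin λ = 0.307542, cos λ = 0.951534.
ΔE = −sin λ·ΔX + cos λ·ΔY = −(0.307542)·(-196) + (0.951534)·(522) = 556.98 m.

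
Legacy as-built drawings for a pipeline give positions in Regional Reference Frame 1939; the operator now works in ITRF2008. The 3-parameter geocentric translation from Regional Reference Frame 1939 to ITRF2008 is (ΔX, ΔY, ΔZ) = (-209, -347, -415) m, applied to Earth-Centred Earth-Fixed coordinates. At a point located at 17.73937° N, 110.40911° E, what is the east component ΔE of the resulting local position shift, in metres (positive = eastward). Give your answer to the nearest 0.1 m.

The local east axis at (φ, λ) is (−sin λ, cos λ, 0), so ΔE = −sin(110.40911°)·(-209) + cos(110.40911°)·(-347) = 316.89 m.

ΔE = 316.9 m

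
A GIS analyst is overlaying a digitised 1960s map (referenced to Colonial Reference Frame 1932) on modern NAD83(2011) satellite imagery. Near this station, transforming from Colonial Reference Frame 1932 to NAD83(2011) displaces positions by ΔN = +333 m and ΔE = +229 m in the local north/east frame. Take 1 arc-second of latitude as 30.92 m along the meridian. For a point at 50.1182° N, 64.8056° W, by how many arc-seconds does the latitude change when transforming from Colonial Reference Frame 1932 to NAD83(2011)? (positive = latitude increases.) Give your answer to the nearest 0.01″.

Δφ = 10.77″

1″ of latitude = 30.92 m, so Δφ = 333.0 / 30.92 = 10.770″.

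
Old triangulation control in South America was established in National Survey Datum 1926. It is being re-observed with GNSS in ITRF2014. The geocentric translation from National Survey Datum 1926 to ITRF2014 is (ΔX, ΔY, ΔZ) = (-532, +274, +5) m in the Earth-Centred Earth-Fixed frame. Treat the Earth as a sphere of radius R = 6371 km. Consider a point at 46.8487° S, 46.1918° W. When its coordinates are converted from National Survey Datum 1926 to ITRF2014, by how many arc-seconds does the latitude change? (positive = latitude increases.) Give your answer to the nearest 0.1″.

Δφ = -13.3″

sin φ = -0.729550, cos φ = 0.683927, sin λ = -0.721661, cos λ = 0.692246.
North component: ΔN = −sin φ cos λ·ΔX − sin φ sin λ·ΔY + cos φ·ΔZ = −(-0.729550)(0.692246)(-532) − (-0.729550)(-0.721661)(274) + (0.683927)(5) = -409.51 m.
1° of latitude spans πR/180 = 111195 m, so Δφ = -409.51 / 111195 × 3600 = -13.258″.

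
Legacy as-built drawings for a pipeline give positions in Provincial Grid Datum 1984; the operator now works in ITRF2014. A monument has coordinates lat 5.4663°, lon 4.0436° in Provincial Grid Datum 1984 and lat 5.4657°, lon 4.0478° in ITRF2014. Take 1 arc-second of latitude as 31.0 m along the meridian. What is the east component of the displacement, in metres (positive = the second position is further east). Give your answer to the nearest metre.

ΔE = 467 m

Δφ = 5.4657° − 5.4663° = -0.0006°; Δλ = 4.0478° − 4.0436° = +0.0042°.
1° of latitude = 3600 × 31.00 = 111600 m.
ΔN = Δφ × 111600 = -67.0 m; ΔE = Δλ × 111600 × cos(5.4663°) = +0.0042 × 111600 × 0.995452 = 466.6 m.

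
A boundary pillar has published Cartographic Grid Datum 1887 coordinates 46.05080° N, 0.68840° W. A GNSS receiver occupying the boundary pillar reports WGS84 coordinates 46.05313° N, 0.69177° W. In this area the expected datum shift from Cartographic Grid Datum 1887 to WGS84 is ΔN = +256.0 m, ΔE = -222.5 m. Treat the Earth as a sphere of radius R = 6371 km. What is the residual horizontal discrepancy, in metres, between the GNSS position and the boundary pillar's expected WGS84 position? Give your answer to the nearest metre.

Observed coordinate differences: Δφ = +0.00233°, Δλ = -0.00337°.
Converting to metres (1° lat = 111195 m, cos φ = 0.694020): observed ΔN = 259.1 m, observed ΔE = -260.1 m.
Subtracting the expected shift leaves a residual of 259.1 − (256.0) = 3.1 m north and -260.1 − (-222.5) = -37.6 m east.
Residual distance = √(3.1² + (-37.6)²) = 37.7 m.

38 m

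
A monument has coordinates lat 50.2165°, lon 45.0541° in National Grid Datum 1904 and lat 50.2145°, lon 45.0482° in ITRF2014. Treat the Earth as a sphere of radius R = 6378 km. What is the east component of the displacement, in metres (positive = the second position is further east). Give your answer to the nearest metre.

ΔE = -420 m

Δφ = 50.2145° − 50.2165° = -0.0020°; Δλ = 45.0482° − 45.0541° = -0.0059°.
1° along a meridian = πR/180 = 111317 m.
ΔN = Δφ × 111317 = -222.6 m; ΔE = Δλ × 111317 × cos(50.2165°) = -0.0059 × 111317 × 0.639888 = -420.3 m.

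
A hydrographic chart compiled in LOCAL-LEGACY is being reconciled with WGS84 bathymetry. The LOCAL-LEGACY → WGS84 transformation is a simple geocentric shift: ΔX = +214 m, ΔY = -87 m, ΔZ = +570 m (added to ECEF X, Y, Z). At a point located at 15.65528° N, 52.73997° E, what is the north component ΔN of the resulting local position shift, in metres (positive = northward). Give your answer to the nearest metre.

The local north axis is (−sin φ cos λ, −sin φ sin λ, cos φ), giving ΔN = -34.962 + 18.685 + 548.855 = 532.58 m.

ΔN = 533 m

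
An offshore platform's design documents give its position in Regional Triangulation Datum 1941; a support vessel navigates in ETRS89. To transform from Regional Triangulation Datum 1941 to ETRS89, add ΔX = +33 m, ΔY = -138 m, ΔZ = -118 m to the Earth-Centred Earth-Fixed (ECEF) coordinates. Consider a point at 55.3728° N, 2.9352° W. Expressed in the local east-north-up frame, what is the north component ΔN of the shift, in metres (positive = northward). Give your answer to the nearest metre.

ΔN = -100 m

The local north axis is (−sin φ cos λ, −sin φ sin λ, cos φ), giving ΔN = -27.119 − 5.815 − 67.052 = -99.99 m.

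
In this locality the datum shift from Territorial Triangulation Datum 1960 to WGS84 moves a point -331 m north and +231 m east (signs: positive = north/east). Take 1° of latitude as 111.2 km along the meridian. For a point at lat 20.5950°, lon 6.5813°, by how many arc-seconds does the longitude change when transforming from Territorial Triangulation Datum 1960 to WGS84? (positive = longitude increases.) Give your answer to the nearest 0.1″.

Δλ = 8.0″

At latitude 20.5950°, cos φ = 0.936090.
1° of longitude at this latitude = 111.2 × cos φ = 104.09 km, so Δλ = 231.0 / 104093.2 = 0.0022192° = 7.989″.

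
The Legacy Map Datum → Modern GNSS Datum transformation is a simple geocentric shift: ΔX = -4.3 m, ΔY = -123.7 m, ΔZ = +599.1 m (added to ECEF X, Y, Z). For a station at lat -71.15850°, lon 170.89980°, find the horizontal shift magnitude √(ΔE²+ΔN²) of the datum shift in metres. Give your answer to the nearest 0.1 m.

The local east axis at (φ, λ) is (−sin λ, cos λ, 0), so ΔE = −sin(170.89980°)·(-4.3) + cos(170.89980°)·(-123.7) = 122.82 m.
The local north axis is (−sin φ cos λ, −sin φ sin λ, cos φ), giving ΔN = 4.018 − 18.516 + 193.480 = 178.98 m.
Horizontal magnitude = √(ΔE² + ΔN²) = √(122.82² + 178.98²) = 217.07 m.

217.1 m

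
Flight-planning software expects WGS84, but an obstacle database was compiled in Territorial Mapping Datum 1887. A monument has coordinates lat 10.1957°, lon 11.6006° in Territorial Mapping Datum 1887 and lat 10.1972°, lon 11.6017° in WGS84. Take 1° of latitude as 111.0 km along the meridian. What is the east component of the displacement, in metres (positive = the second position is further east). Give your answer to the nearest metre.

Δφ = 10.1972° − 10.1957° = +0.0015°; Δλ = 11.6017° − 11.6006° = +0.0011°.
ΔN = Δφ × 111000 = 166.5 m; ΔE = Δλ × 111000 × cos(10.1957°) = +0.0011 × 111000 × 0.984209 = 120.2 m.

ΔE = 120 m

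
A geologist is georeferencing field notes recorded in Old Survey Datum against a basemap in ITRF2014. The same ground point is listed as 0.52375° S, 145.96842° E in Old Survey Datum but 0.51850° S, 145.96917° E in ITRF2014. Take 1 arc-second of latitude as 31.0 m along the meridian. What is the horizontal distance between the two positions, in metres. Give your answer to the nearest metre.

592 m

Δφ = -0.51850° − -0.52375° = +0.00525°; Δλ = 145.96917° − 145.96842° = +0.00075°.
1° of latitude = 3600 × 31.00 = 111600 m.
ΔN = Δφ × 111600 = 585.9 m; ΔE = Δλ × 111600 × cos(-0.52375°) = +0.00075 × 111600 × 0.999958 = 83.7 m.
Distance = √(ΔE² + ΔN²) = √(83.7² + 585.9²) = 591.8 m.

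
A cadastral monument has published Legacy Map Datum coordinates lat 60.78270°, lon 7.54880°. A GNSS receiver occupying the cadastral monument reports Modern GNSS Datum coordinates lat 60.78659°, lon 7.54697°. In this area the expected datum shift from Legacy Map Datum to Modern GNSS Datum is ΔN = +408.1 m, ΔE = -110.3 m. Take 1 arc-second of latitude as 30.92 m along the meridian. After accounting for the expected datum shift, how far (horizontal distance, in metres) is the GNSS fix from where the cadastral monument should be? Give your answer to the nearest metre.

Observed coordinate differences: Δφ = +0.00389°, Δλ = -0.00183°.
Converting to metres (1° lat = 111312 m, cos φ = 0.488123): observed ΔN = 433.0 m, observed ΔE = -99.4 m.
Subtracting the expected shift leaves a residual of 433.0 − (408.1) = 24.9 m north and -99.4 − (-110.3) = 10.9 m east.
Residual distance = √(24.9² + 10.9²) = 27.2 m.

27 m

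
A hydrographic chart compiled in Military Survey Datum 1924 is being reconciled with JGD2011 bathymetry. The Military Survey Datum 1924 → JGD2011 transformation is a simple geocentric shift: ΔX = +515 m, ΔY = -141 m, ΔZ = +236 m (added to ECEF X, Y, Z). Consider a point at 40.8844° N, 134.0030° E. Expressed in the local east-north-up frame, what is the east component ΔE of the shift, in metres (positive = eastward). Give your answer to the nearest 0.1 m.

The local east axis at (φ, λ) is (−sin λ, cos λ, 0), so ΔE = −sin(134.0030°)·515 + cos(134.0030°)·(-141) = -272.49 m.

ΔE = -272.5 m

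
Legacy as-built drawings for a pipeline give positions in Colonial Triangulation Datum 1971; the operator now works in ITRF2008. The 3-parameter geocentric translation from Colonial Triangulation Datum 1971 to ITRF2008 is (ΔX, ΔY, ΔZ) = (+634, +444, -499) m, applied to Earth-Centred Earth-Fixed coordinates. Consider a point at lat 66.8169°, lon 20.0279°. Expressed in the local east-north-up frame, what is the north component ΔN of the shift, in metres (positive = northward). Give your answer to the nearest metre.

The local north axis is (−sin φ cos λ, −sin φ sin λ, cos φ), giving ΔN = -547.561 − 139.781 − 196.442 = -883.78 m.

ΔN = -884 m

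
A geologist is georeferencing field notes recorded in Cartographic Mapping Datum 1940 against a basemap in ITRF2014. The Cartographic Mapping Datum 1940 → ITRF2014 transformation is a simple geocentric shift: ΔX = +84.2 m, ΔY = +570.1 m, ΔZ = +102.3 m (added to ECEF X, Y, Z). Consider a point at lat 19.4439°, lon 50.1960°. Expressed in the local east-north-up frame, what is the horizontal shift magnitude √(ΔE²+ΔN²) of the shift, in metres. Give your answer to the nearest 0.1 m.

307.7 m

The local east axis at (φ, λ) is (−sin λ, cos λ, 0), so ΔE = −sin(50.1960°)·84.2 + cos(50.1960°)·570.1 = 300.27 m.
The local north axis is (−sin φ cos λ, −sin φ sin λ, cos φ), giving ΔN = -17.943 − 145.794 + 96.466 = -67.27 m.
Horizontal magnitude = √(ΔE² + ΔN²) = √(300.27² + (-67.27)²) = 307.71 m.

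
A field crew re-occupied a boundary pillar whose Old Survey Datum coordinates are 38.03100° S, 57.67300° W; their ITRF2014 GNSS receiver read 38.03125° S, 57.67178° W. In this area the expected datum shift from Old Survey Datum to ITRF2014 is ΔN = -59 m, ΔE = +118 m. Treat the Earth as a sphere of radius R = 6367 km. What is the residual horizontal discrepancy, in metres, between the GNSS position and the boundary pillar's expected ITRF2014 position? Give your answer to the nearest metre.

33 m

Observed coordinate differences: Δφ = -0.00025°, Δλ = +0.00122°.
Converting to metres (1° lat = 111125 m, cos φ = 0.787678): observed ΔN = -27.8 m, observed ΔE = 106.8 m.
Subtracting the expected shift leaves a residual of -27.8 − (-59) = 31.2 m north and 106.8 − (118) = -11.2 m east.
Residual distance = √(31.2² + (-11.2)²) = 33.2 m.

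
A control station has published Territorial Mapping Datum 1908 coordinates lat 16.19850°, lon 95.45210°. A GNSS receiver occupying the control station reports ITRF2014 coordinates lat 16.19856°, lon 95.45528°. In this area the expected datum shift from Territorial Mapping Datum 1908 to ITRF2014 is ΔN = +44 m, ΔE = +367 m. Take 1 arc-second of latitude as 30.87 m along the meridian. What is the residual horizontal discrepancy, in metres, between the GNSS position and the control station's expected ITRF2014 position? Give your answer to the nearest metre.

46 m

Observed coordinate differences: Δφ = +0.00006°, Δλ = +0.00318°.
Converting to metres (1° lat = 111132 m, cos φ = 0.960301): observed ΔN = 6.7 m, observed ΔE = 339.4 m.
Subtracting the expected shift leaves a residual of 6.7 − (44) = -37.3 m north and 339.4 − (367) = -27.6 m east.
Residual distance = √((-37.3)² + (-27.6)²) = 46.4 m.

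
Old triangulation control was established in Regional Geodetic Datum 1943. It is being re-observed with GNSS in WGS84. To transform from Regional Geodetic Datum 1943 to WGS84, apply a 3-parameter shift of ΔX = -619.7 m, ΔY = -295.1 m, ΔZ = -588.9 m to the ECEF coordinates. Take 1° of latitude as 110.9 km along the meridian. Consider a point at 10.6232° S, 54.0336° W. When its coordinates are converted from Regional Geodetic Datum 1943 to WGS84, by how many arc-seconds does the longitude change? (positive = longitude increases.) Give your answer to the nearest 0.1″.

Δλ = -22.3″

sin φ = -0.184349, cos φ = 0.982861, sin λ = -0.809362, cos λ = 0.587311.
East component: ΔE = −sin λ·ΔX + cos λ·ΔY = −(-0.809362)(-619.7) + (0.587311)(-295.1) = -674.88 m.
1° of latitude spans 110900 m; at latitude φ, 1° of longitude spans that × cos φ = 108999.3 m, so Δλ = -674.88 / 108999.3 × 3600 = -22.290″.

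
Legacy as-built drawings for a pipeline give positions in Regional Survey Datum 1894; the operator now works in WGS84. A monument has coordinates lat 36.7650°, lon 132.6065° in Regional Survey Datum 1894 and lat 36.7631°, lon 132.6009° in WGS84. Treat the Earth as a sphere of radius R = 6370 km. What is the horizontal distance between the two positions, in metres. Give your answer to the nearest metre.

Δφ = 36.7631° − 36.7650° = -0.0019°; Δλ = 132.6009° − 132.6065° = -0.0056°.
1° along a meridian = πR/180 = 111177 m.
ΔN = Δφ × 111177 = -211.2 m; ΔE = Δλ × 111177 × cos(36.7650°) = -0.0056 × 111177 × 0.801097 = -498.8 m.
Distance = √(ΔE² + ΔN²) = √((-498.8)² + (-211.2)²) = 541.6 m.

542 m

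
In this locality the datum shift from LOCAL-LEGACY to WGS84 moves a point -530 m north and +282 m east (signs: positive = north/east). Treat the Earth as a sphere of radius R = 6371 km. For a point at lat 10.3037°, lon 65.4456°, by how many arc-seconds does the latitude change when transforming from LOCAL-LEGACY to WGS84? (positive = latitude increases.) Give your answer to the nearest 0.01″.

Δφ = -17.16″

On a sphere of radius R, 1 rad of latitude = R, so Δφ = ΔN / R = -530.0 / 6371000 = -8.3189e-05 rad = -17.159″.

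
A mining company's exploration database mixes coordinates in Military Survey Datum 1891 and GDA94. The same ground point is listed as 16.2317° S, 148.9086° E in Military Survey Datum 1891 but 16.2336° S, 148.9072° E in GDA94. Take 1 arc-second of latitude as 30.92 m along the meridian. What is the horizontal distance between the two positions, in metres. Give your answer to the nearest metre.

Δφ = -16.2336° − -16.2317° = -0.0019°; Δλ = 148.9072° − 148.9086° = -0.0014°.
1° of latitude = 3600 × 30.92 = 111312 m.
ΔN = Δφ × 111312 = -211.5 m; ΔE = Δλ × 111312 × cos(-16.2317°) = -0.0014 × 111312 × 0.960139 = -149.6 m.
Distance = √(ΔE² + ΔN²) = √((-149.6)² + (-211.5)²) = 259.1 m.

259 m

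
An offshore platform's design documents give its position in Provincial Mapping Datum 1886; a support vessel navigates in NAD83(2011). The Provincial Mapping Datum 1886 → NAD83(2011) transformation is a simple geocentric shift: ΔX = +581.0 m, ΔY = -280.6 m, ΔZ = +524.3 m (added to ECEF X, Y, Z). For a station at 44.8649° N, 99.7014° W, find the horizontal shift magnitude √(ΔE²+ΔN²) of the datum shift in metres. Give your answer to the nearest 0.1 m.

The local east axis at (φ, λ) is (−sin λ, cos λ, 0), so ΔE = −sin(-99.7014°)·581.0 + cos(-99.7014°)·(-280.6) = 619.98 m.
The local north axis is (−sin φ cos λ, −sin φ sin λ, cos φ), giving ΔN = 69.067 − 195.115 + 371.609 = 245.56 m.
Horizontal magnitude = √(ΔE² + ΔN²) = √(619.98² + 245.56²) = 666.84 m.

666.8 m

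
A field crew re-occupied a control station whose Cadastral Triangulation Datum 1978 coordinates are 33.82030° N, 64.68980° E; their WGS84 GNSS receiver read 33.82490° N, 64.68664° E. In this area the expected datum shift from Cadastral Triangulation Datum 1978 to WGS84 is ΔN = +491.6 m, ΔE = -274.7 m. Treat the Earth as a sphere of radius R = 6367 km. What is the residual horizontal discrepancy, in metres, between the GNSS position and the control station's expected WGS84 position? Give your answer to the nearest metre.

26 m

Observed coordinate differences: Δφ = +0.00460°, Δλ = -0.00316°.
Converting to metres (1° lat = 111125 m, cos φ = 0.830787): observed ΔN = 511.2 m, observed ΔE = -291.7 m.
Subtracting the expected shift leaves a residual of 511.2 − (491.6) = 19.6 m north and -291.7 − (-274.7) = -17.0 m east.
Residual distance = √(19.6² + (-17.0)²) = 26.0 m.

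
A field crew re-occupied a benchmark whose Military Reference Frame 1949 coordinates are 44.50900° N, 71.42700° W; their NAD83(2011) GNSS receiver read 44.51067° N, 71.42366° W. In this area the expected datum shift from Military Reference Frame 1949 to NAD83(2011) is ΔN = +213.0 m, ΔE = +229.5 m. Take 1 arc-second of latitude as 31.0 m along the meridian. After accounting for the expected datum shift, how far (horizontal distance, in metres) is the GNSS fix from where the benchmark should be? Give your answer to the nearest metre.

Observed coordinate differences: Δφ = +0.00167°, Δλ = +0.00334°.
Converting to metres (1° lat = 111600 m, cos φ = 0.713140): observed ΔN = 186.4 m, observed ΔE = 265.8 m.
Subtracting the expected shift leaves a residual of 186.4 − (213.0) = -26.6 m north and 265.8 − (229.5) = 36.3 m east.
Residual distance = √((-26.6)² + 36.3²) = 45.0 m.

45 m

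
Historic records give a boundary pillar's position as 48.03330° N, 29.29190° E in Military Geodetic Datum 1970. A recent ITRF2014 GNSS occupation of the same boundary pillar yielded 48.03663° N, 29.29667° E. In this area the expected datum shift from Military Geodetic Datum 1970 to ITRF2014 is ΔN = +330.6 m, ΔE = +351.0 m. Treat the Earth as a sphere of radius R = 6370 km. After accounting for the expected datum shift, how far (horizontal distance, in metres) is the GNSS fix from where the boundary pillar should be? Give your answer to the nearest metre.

Observed coordinate differences: Δφ = +0.00333°, Δλ = +0.00477°.
Converting to metres (1° lat = 111177 m, cos φ = 0.668699): observed ΔN = 370.2 m, observed ΔE = 354.6 m.
Subtracting the expected shift leaves a residual of 370.2 − (330.6) = 39.6 m north and 354.6 − (351.0) = 3.6 m east.
Residual distance = √(39.6² + 3.6²) = 39.8 m.

40 m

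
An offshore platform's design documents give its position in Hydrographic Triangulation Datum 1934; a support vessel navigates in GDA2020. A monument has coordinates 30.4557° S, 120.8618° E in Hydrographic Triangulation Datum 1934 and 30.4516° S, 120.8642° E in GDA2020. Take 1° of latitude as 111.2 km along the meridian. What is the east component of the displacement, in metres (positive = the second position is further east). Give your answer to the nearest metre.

ΔE = 230 m

Δφ = -30.4516° − -30.4557° = +0.0041°; Δλ = 120.8642° − 120.8618° = +0.0024°.
ΔN = Δφ × 111200 = 455.9 m; ΔE = Δλ × 111200 × cos(-30.4557°) = +0.0024 × 111200 × 0.862021 = 230.1 m.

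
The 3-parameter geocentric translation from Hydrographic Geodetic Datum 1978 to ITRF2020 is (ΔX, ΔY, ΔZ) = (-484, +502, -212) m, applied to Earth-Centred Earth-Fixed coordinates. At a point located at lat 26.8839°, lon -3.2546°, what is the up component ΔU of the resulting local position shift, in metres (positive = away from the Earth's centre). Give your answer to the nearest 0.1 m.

ΔU = -552.3 m

At φ = 26.8839°, λ = -3.2546°: sin φ = 0.452184, cos φ = 0.891925, sin λ = -0.056773, cos λ = 0.998387.
ΔU = cos φ cos λ·ΔX + cos φ sin λ·ΔY + sin φ·ΔZ = (0.891925)(0.998387)(-484) + (0.891925)(-0.056773)(502) + (0.452184)(-212) = -552.28 m.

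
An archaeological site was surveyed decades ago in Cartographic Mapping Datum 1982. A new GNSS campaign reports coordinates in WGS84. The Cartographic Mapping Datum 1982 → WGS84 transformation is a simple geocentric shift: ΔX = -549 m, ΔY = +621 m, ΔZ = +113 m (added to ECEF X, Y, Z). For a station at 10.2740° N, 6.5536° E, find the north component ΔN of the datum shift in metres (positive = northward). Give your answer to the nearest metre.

ΔN = 196 m

The local north axis is (−sin φ cos λ, −sin φ sin λ, cos φ), giving ΔN = 97.277 − 12.641 + 111.188 = 195.82 m.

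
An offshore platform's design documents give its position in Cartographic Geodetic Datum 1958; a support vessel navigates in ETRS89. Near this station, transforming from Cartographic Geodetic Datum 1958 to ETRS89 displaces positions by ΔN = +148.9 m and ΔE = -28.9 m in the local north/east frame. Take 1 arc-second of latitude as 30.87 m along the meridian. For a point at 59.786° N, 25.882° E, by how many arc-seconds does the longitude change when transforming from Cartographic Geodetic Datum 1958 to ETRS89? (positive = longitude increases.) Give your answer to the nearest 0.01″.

Δλ = -1.86″

At latitude 59.786°, cos φ = 0.503231.
1″ of longitude at this latitude = 30.87 × cos φ = 15.5347 m, so Δλ = -28.9 / 15.5347 = -1.860″.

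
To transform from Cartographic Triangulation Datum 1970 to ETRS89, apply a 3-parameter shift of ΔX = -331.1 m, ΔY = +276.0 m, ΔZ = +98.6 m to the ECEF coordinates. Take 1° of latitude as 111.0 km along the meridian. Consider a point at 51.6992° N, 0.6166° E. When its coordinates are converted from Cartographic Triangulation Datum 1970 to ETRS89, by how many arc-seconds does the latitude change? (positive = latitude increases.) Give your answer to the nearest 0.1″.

Δφ = 10.3″

sin φ = 0.784768, cos φ = 0.619790, sin λ = 0.010761, cos λ = 0.999942.
North component: ΔN = −sin φ cos λ·ΔX − sin φ sin λ·ΔY + cos φ·ΔZ = −(0.784768)(0.999942)(-331.1) − (0.784768)(0.010761)(276.0) + (0.619790)(98.6) = 318.60 m.
1° of latitude spans 111000 m, so Δφ = 318.60 / 111000 × 3600 = 10.333″.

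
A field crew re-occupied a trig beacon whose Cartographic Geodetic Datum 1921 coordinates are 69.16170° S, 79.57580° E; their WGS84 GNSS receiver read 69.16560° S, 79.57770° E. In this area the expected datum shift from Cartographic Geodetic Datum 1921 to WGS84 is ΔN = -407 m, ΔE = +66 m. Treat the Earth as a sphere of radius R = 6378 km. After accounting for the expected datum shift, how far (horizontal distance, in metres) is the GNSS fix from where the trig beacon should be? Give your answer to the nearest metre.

29 m

Observed coordinate differences: Δφ = -0.00390°, Δλ = +0.00190°.
Converting to metres (1° lat = 111317 m, cos φ = 0.355732): observed ΔN = -434.1 m, observed ΔE = 75.2 m.
Subtracting the expected shift leaves a residual of -434.1 − (-407) = -27.1 m north and 75.2 − (66) = 9.2 m east.
Residual distance = √((-27.1)² + 9.2²) = 28.7 m.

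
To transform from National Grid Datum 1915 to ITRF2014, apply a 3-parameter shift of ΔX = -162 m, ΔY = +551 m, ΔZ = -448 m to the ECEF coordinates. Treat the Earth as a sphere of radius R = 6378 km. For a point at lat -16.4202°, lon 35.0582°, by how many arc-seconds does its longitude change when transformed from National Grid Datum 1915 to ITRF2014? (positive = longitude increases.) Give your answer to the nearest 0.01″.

Δλ = 18.34″

sin φ = -0.282680, cos φ = 0.959214, sin λ = 0.574408, cos λ = 0.818569.
East component: ΔE = −sin λ·ΔX + cos λ·ΔY = −(0.574408)(-162) + (0.818569)(551) = 544.09 m.
1° of latitude spans πR/180 = 111317 m; at latitude φ, 1° of longitude spans that × cos φ = 106777.0 m, so Δλ = 544.09 / 106777.0 × 3600 = 18.344″.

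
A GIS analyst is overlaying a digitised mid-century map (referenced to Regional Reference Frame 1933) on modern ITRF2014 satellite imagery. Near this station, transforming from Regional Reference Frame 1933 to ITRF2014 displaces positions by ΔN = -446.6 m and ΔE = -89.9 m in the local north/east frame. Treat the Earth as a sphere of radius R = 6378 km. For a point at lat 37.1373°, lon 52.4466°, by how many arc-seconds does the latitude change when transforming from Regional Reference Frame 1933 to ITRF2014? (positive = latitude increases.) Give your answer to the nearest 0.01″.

Δφ = -14.44″

On a sphere of radius R, 1 rad of latitude = R, so Δφ = ΔN / R = -446.6 / 6378000 = -7.0022e-05 rad = -14.443″.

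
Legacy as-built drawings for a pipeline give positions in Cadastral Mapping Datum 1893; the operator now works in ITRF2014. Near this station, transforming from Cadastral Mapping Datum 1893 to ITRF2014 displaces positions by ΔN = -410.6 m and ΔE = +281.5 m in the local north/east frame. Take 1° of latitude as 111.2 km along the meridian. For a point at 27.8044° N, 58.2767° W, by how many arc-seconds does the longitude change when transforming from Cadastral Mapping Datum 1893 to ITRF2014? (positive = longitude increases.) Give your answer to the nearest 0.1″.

At latitude 27.8044°, cos φ = 0.884545.
1° of longitude at this latitude = 111.2 × cos φ = 98.36 km, so Δλ = 281.5 / 98361.4 = 0.0028619° = 10.303″.

Δλ = 10.3″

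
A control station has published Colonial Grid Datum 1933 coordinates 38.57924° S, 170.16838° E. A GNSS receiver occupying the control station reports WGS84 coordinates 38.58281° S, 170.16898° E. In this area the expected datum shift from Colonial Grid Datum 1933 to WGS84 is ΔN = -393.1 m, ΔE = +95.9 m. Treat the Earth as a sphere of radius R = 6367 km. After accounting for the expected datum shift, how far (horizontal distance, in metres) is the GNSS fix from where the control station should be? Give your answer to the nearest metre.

44 m

Observed coordinate differences: Δφ = -0.00357°, Δλ = +0.00060°.
Converting to metres (1° lat = 111125 m, cos φ = 0.781746): observed ΔN = -396.7 m, observed ΔE = 52.1 m.
Subtracting the expected shift leaves a residual of -396.7 − (-393.1) = -3.6 m north and 52.1 − (95.9) = -43.8 m east.
Residual distance = √((-3.6)² + (-43.8)²) = 43.9 m.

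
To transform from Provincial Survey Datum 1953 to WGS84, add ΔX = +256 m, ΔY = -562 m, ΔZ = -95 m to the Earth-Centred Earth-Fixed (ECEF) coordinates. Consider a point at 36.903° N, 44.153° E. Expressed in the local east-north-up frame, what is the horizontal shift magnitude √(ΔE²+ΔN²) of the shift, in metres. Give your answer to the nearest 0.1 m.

583.6 m

The local east axis at (φ, λ) is (−sin λ, cos λ, 0), so ΔE = −sin(44.153°)·256 + cos(44.153°)·(-562) = -581.55 m.
The local north axis is (−sin φ cos λ, −sin φ sin λ, cos φ), giving ΔN = -110.290 + 235.067 − 75.967 = 48.81 m.
Horizontal magnitude = √(ΔE² + ΔN²) = √((-581.55)² + 48.81²) = 583.59 m.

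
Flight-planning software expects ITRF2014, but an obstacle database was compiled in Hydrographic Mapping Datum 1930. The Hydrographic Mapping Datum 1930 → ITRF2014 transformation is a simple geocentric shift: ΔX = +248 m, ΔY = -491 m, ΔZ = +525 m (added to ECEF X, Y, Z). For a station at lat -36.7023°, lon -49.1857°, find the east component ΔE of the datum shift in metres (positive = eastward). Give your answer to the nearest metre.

At φ = -36.7023°, λ = -49.1857°: sin φ = -0.597657, cos φ = 0.801752, sin λ = -0.756832, cos λ = 0.653610.
ΔE = −sin λ·ΔX + cos λ·ΔY = −(-0.756832)·(248) + (0.653610)·(-491) = -133.23 m.

ΔE = -133 m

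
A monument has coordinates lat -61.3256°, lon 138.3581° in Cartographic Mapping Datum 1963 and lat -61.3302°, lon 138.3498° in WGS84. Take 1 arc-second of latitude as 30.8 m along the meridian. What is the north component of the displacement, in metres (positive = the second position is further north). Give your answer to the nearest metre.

ΔN = -510 m

Δφ = -61.3302° − -61.3256° = -0.0046°; Δλ = 138.3498° − 138.3581° = -0.0083°.
1° of latitude = 3600 × 30.80 = 110880 m.
ΔN = Δφ × 110880 = -510.0 m; ΔE = Δλ × 110880 × cos(-61.3256°) = -0.0083 × 110880 × 0.479832 = -441.6 m.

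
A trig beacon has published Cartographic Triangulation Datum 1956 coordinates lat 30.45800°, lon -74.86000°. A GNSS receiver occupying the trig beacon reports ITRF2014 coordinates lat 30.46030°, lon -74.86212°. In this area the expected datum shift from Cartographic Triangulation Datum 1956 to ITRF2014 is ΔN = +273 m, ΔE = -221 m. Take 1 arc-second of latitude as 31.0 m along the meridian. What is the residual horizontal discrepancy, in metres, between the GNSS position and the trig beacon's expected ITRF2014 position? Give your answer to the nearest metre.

24 m

Observed coordinate differences: Δφ = +0.00230°, Δλ = -0.00212°.
Converting to metres (1° lat = 111600 m, cos φ = 0.862001): observed ΔN = 256.7 m, observed ΔE = -203.9 m.
Subtracting the expected shift leaves a residual of 256.7 − (273) = -16.3 m north and -203.9 − (-221) = 17.1 m east.
Residual distance = √((-16.3)² + 17.1²) = 23.6 m.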